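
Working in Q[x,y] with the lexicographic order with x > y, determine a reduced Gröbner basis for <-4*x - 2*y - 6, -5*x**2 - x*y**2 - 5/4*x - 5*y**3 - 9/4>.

G = {x + 1/2*y + 3/2, y**3 - 1/18*y**2 + 55/36*y + 31/12}

f_1 = -4*x - 2*y - 6, LT = x.
f_2 = -5*x**2 - x*y**2 - 5/4*x - 5*y**3 - 9/4, LT = x**2.

S(f_1,f_2): lcm = x**2. S = -1/5*x*y**2 + 1/2*x*y + 5/4*x - y**3 - 9/20.
  leading term x*y**2: subtract (1/20*y**2)·f_1 from -1/5*x*y**2 + 1/2*x*y + 5/4*x - y**3 - 9/20 → 1/2*x*y + 5/4*x - 9/10*y**3 + 3/10*y**2 - 9/20
  leading term x*y: subtract (-1/8*y)·f_1 from 1/2*x*y + 5/4*x - 9/10*y**3 + 3/10*y**2 - 9/20 → 5/4*x - 9/10*y**3 + 1/20*y**2 - 3/4*y - 9/20
  leading term x: subtract (-5/16)·f_1 from 5/4*x - 9/10*y**3 + 1/20*y**2 - 3/4*y - 9/20 → -9/10*y**3 + 1/20*y**2 - 11/8*y - 93/40
  leading term y**3: no divisor's leading term divides it; move -9/10*y**3 to the remainder.
  leading term y**2: no divisor's leading term divides it; move 1/20*y**2 to the remainder.
  leading term y: no divisor's leading term divides it; move -11/8*y to the remainder.
  leading term 1: no divisor's leading term divides it; move -93/40 to the remainder.
  remainder -9/10*y**3 + 1/20*y**2 - 11/8*y - 93/40 ≠ 0; add g_3 = -9/10*y**3 + 1/20*y**2 - 11/8*y - 93/40 to the basis.

The other S-polynomials (S(f_1,g_3), S(f_2,g_3)) all reduce to 0 modulo the current basis, so we have a Gröbner basis.
Inter-reduce: drop elements whose leading term is divisible by another's, tail-reduce, and make monic.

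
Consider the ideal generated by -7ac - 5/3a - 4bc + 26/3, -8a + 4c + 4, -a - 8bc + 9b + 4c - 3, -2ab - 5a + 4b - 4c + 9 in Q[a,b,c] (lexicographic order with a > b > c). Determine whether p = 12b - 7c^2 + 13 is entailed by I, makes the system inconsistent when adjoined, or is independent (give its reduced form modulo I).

First compute the reduced Gröbner basis of I by Buchberger's algorithm.
f_1 = -7ac - 5/3a - 4bc + 26/3, LT = ac.
f_2 = -8a + 4c + 4, LT = a.
f_3 = -a - 8bc + 9b + 4c - 3, LT = a.
f_4 = -2ab - 5a + 4b - 4c + 9, LT = ab.

S(f_1,f_2): lcm = ac. S = 5/21a + 4/7bc + 1/2c^2 + 1/2c - 26/21.
  leading term a: subtract (-5/168)·f_2 from 5/21a + 4/7bc + 1/2c^2 + 1/2c - 26/21 → 4/7bc + 1/2c^2 + 13/21c - 47/42
  leading term bc: no divisor's leading term divides it; move 4/7bc to the remainder.
  leading term c^2: no divisor's leading term divides it; move 1/2c^2 to the remainder.
  leading term c: no divisor's leading term divides it; move 13/21c to the remainder.
  leading term 1: no divisor's leading term divides it; move -47/42 to the remainder.
  remainder 4/7bc + 1/2c^2 + 13/21c - 47/42 ≠ 0; add h_5 = 4/7bc + 1/2c^2 + 13/21c - 47/42 to the basis.

S(f_1,f_3): lcm = ac. S = 5/21a - 8bc^2 + 67/7bc + 4c^2 - 3c - 26/21.
  leading term a: subtract (-5/168)·f_2 from 5/21a - 8bc^2 + 67/7bc + 4c^2 - 3c - 26/21 → -8bc^2 + 67/7bc + 4c^2 - 121/42c - 47/42
  leading term bc^2: subtract (-14c)·h_5 from -8bc^2 + 67/7bc + 4c^2 - 121/42c - 47/42 → 67/7bc + 7c^3 + 38/3c^2 - 779/42c - 47/42
  leading term bc: subtract (67/4)·h_5 from 67/7bc + 7c^3 + 38/3c^2 - 779/42c - 47/42 → 7c^3 + 103/24c^2 - 347/12c + 141/8
  leading term c^3: no divisor's leading term divides it; move 7c^3 to the remainder.
  leading term c^2: no divisor's leading term divides it; move 103/24c^2 to the remainder.
  leading term c: no divisor's leading term divides it; move -347/12c to the remainder.
  leading term 1: no divisor's leading term divides it; move 141/8 to the remainder.
  remainder 7c^3 + 103/24c^2 - 347/12c + 141/8 ≠ 0; add h_6 = 7c^3 + 103/24c^2 - 347/12c + 141/8 to the basis.

S(f_1,f_4): lcm = abc. S = 5/21ab - 5/2ac + 4/7b^2c + 2bc - 26/21b - 2c^2 + 9/2c.
  leading term ab: subtract (-5/168b)·f_2 from 5/21ab - 5/2ac + 4/7b^2c + 2bc - 26/21b - 2c^2 + 9/2c → -5/2ac + 4/7b^2c + 89/42bc - 47/42b - 2c^2 + 9/2c
  leading term ac: subtract (5/14)·f_1 from -5/2ac + 4/7b^2c + 89/42bc - 47/42b - 2c^2 + 9/2c → 25/42a + 4/7b^2c + 149/42bc - 47/42b - 2c^2 + 9/2c - 65/21
  leading term a: subtract (-25/336)·f_2 from 25/42a + 4/7b^2c + 149/42bc - 47/42b - 2c^2 + 9/2c - 65/21 → 4/7b^2c + 149/42bc - 47/42b - 2c^2 + 403/84c - 235/84
  leading term b^2c: subtract (b)·h_5 from 4/7b^2c + 149/42bc - 47/42b - 2c^2 + 403/84c - 235/84 → -1/2bc^2 + 41/14bc - 2c^2 + 403/84c - 235/84
  leading term bc^2: subtract (-7/8c)·h_5 from -1/2bc^2 + 41/14bc - 2c^2 + 403/84c - 235/84 → 41/14bc + 7/16c^3 - 35/24c^2 + 1283/336c - 235/84
  leading term bc: subtract (41/8)·h_5 from 41/14bc + 7/16c^3 - 35/24c^2 + 1283/336c - 235/84 → 7/16c^3 - 193/48c^2 + 31/48c + 47/16
  leading term c^3: subtract (1/16)·h_6 from 7/16c^3 - 193/48c^2 + 31/48c + 47/16 → -549/128c^2 + 157/64c + 235/128
  leading term c^2: no divisor's leading term divides it; move -549/128c^2 to the remainder.
  leading term c: no divisor's leading term divides it; move 157/64c to the remainder.
  leading term 1: no divisor's leading term divides it; move 235/128 to the remainder.
  remainder -549/128c^2 + 157/64c + 235/128 ≠ 0; add h_7 = -549/128c^2 + 157/64c + 235/128 to the basis.

S(f_2,f_3): lcm = a. S = -8bc + 9b + 7/2c - 7/2.
  leading term bc: subtract (-14)·h_5 from -8bc + 9b + 7/2c - 7/2 → 9b + 7c^2 + 73/6c - 115/6
  leading term b: no divisor's leading term divides it; move 9b to the remainder.
  leading term c^2: subtract (-896/549)·h_7 from 7c^2 + 73/6c - 115/6 → 17755/1098c - 17755/1098
  leading term c: no divisor's leading term divides it; move 17755/1098c to the remainder.
  leading term 1: no divisor's leading term divides it; move -17755/1098 to the remainder.
  remainder 9b + 17755/1098c - 17755/1098 ≠ 0; add h_8 = 9b + 17755/1098c - 17755/1098 to the basis.

S(f_2,f_4): lcm = ab. S = -5/2a - 1/2bc + 3/2b - 2c + 9/2.
  leading term a: subtract (5/16)·f_2 from -5/2a - 1/2bc + 3/2b - 2c + 9/2 → -1/2bc + 3/2b - 13/4c + 13/4
  leading term bc: subtract (-7/8)·h_5 from -1/2bc + 3/2b - 13/4c + 13/4 → 3/2b + 7/16c^2 - 65/24c + 109/48
  leading term b: subtract (1/6)·h_8 from 3/2b + 7/16c^2 - 65/24c + 109/48 → 7/16c^2 - 71195/13176c + 130861/26352
  leading term c^2: subtract (-56/549)·h_7 from 7/16c^2 - 71195/13176c + 130861/26352 → -33949/6588c + 33949/6588
  leading term c: no divisor's leading term divides it; move -33949/6588c to the remainder.
  leading term 1: no divisor's leading term divides it; move 33949/6588 to the remainder.
  remainder -33949/6588c + 33949/6588 ≠ 0; add h_9 = -33949/6588c + 33949/6588 to the basis.

The other S-polynomials (S(f_3,f_4), S(f_1,h_5), S(f_2,h_5), S(f_3,h_5), S(f_4,h_5), S(f_1,h_6), S(f_2,h_6), S(f_3,h_6), S(f_4,h_6), S(h_5,h_6), S(f_1,h_7), S(f_2,h_7), S(f_3,h_7), S(f_4,h_7), S(h_5,h_7), S(h_6,h_7), S(f_1,h_8), S(f_2,h_8), S(f_3,h_8), S(f_4,h_8), S(h_5,h_8), S(h_6,h_8), S(h_7,h_8), S(f_1,h_9), S(f_2,h_9), S(f_3,h_9), S(f_4,h_9), S(h_5,h_9), S(h_6,h_9), S(h_7,h_9), S(h_8,h_9)) all reduce to 0 modulo the current basis, so we have a Gröbner basis.
Inter-reduce: drop elements whose leading term is divisible by another's, tail-reduce, and make monic.
Reduced Gröbner basis: {a - 1, b, c - 1}.
Label its elements g_1 = a - 1, g_2 = b, g_3 = c - 1.

Reduce p = 12b - 7c^2 + 13 modulo G:
  leading term b: subtract (12)·g_2 from 12b - 7c^2 + 13 → -7c^2 + 13
  leading term c^2: subtract (-7c)·g_3 from -7c^2 + 13 → -7c + 13
  leading term c: subtract (-7)·g_3 from -7c + 13 → 6
  leading term 1: no divisor's leading term divides it; move 6 to the remainder.
  normal form = 6.
The normal form is nonzero, so p ∉ I. Since p minus its normal form lies in I, I + (p) = I + (r) where r = 6; decide whether this ideal is the whole ring.
Here r = 6 is a nonzero constant, hence a unit: 1 ∈ I + (p), the Gröbner basis of I + (p) is {1}, and the enlarged system has no common solution — adjoining p is inconsistent.

Adjoining 12b - 7c^2 + 13 makes the ideal the whole ring: the system is inconsistent.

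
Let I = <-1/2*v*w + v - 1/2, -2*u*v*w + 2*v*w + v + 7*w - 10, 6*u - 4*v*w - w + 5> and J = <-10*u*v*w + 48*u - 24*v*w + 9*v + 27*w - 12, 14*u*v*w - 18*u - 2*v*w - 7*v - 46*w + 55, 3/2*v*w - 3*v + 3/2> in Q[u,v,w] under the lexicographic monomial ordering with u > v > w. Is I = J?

Since reduced Gröbner bases are canonical representatives of ideals under a given ordering, it suffices to compute and compare them.
Buchberger on the first generating set:
f_1 = -1/2*v*w + v - 1/2, LT = v*w.
f_2 = -2*u*v*w + 2*v*w + v + 7*w - 10, LT = u*v*w.
f_3 = 6*u - 4*v*w - w + 5, LT = u.

S(f_1,f_2): lcm = u*v*w. S = -2*u*v + u + v*w + 1/2*v + 7/2*w - 5.
  reduce S modulo (f_1, f_2, f_3):
  remainder -8/3*v**2 + 37/6*v + 11/3*w - 43/6 ≠ 0; add g_4 = -8/3*v**2 + 37/6*v + 11/3*w - 43/6 to the basis.

S(f_1,g_4): lcm = v**2*w. S = -2*v**2 + 37/16*v*w + v + 11/8*w**2 - 43/16*w.
  reduce S modulo (f_1, f_2, f_3, g_4):
  remainder v + 11/8*w**2 - 87/16*w + 49/16 ≠ 0; add g_5 = v + 11/8*w**2 - 87/16*w + 49/16 to the basis.

S(f_2,g_4): lcm = u*v**2*w. S = 37/16*u*v*w + 11/8*u*w**2 - 43/16*u*w - v**2*w - 1/2*v**2 - 7/2*v*w + 5*v.
  reduce S modulo (f_1, f_2, f_3, g_4, g_5):
  remainder 11/48*w**3 - 131/96*w**2 + 223/96*w - 19/16 ≠ 0; add g_6 = 11/48*w**3 - 131/96*w**2 + 223/96*w - 19/16 to the basis.

The other S-polynomials (S(f_1,f_3), S(f_2,f_3), S(f_3,g_4), S(f_1,g_5), S(f_2,g_5), S(f_3,g_5), S(g_4,g_5), S(f_1,g_6), S(f_2,g_6), S(f_3,g_6), S(g_4,g_6), S(g_5,g_6)) all reduce to 0 modulo the current basis, so we have a Gröbner basis.
Inter-reduce: drop elements whose leading term is divisible by another's, tail-reduce, and make monic.
Reduced Gröbner basis: {u + 11/6*w**2 - 89/12*w + 67/12, v + 11/8*w**2 - 87/16*w + 49/16, w**3 - 131/22*w**2 + 223/22*w - 57/11}.

Buchberger on the second generating set:
h_1 = -10*u*v*w + 48*u - 24*v*w + 9*v + 27*w - 12, LT = u*v*w.
h_2 = 14*u*v*w - 18*u - 2*v*w - 7*v - 46*w + 55, LT = u*v*w.
h_3 = 3/2*v*w - 3*v + 3/2, LT = v*w.

S(h_1,h_2): lcm = u*v*w. S = -123/35*u + 89/35*v*w - 2/5*v + 41/70*w - 191/70.
  reduce S modulo (h_1, h_2, h_3):
  remainder -123/35*u + 164/35*v + 41/70*w - 369/70 ≠ 0; add k_4 = -123/35*u + 164/35*v + 41/70*w - 369/70 to the basis.

S(h_1,h_3): lcm = u*v*w. S = 2*u*v - 29/5*u + 12/5*v*w - 9/10*v - 27/10*w + 6/5.
  reduce S modulo (h_1, h_2, h_3, k_4):
  remainder 8/3*v**2 - 37/6*v - 11/3*w + 43/6 ≠ 0; add k_5 = 8/3*v**2 - 37/6*v - 11/3*w + 43/6 to the basis.

S(h_1,k_5): lcm = u*v**2*w. S = 37/16*u*v*w - 24/5*u*v + 11/8*u*w**2 - 43/16*u*w + 12/5*v**2*w - 9/10*v**2 - 27/10*v*w + 6/5*v.
  reduce S modulo (h_1, h_2, h_3, k_4, k_5):
  remainder -5/6*v + 11/48*w**3 - 241/96*w**2 + 329/48*w - 359/96 ≠ 0; add k_6 = -5/6*v + 11/48*w**3 - 241/96*w**2 + 329/48*w - 359/96 to the basis.

S(h_3,k_5): lcm = v**2*w. S = -2*v**2 + 37/16*v*w + v + 11/8*w**2 - 43/16*w.
  reduce S modulo (h_1, h_2, h_3, k_4, k_5, k_6):
  remainder 11/40*w**3 - 131/80*w**2 + 223/80*w - 57/40 ≠ 0; add k_7 = 11/40*w**3 - 131/80*w**2 + 223/80*w - 57/40 to the basis.

The other S-polynomials (S(h_2,h_3), S(h_1,k_4), S(h_2,k_4), S(h_3,k_4), S(h_2,k_5), S(k_4,k_5), S(h_1,k_6), S(h_2,k_6), S(h_3,k_6), S(k_4,k_6), S(k_5,k_6), S(h_1,k_7), S(h_2,k_7), S(h_3,k_7), S(k_4,k_7), S(k_5,k_7), S(k_6,k_7)) all reduce to 0 modulo the current basis, so we have a Gröbner basis.
Inter-reduce: drop elements whose leading term is divisible by another's, tail-reduce, and make monic.
Reduced Gröbner basis: {u + 11/6*w**2 - 89/12*w + 67/12, v + 11/8*w**2 - 87/16*w + 49/16, w**3 - 131/22*w**2 + 223/22*w - 57/11}.

The two bases agree; hence the ideals are identical.

Yes, the ideals are equal.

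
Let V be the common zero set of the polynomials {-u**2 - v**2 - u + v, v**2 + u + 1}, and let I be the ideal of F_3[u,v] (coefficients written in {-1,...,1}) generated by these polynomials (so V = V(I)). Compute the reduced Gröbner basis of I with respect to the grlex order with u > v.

f_1 = -u**2 - v**2 - u + v, LT = u**2.
f_2 = v**2 + u + 1, LT = v**2.

S(f_1,f_2): leading monomials are coprime, so the S-polynomial reduces to 0 (Buchberger's first criterion).
Every S-polynomial of the final basis reduces to 0, so we have a Gröbner basis.

G = {u**2 - v - 1, v**2 + u + 1}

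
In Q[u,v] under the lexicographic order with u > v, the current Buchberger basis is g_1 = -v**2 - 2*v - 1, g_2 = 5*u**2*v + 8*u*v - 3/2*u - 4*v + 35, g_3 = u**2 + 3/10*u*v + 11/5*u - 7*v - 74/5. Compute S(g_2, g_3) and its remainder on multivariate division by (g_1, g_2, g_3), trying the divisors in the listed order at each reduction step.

S(g_2, g_3) = -3/10*u*v**2 - 3/5*u*v - 3/10*u + 7*v**2 + 14*v + 7; remainder on division = 0.

lcm(LM(g_2), LM(g_3)) = u**2*v.
S = (lcm/LT(g_2))·g_2 − (lcm/LT(g_3))·g_3 = -3/10*u*v**2 - 3/5*u*v - 3/10*u + 7*v**2 + 14*v + 7.
Reduce S modulo (g_1, g_2, g_3) in that order:
  leading term u*v**2: subtract (3/10*u)·g_1 from -3/10*u*v**2 - 3/5*u*v - 3/10*u + 7*v**2 + 14*v + 7 → 7*v**2 + 14*v + 7
  leading term v**2: subtract (-7)·g_1 from 7*v**2 + 14*v + 7 → 0
The remainder is 0, so this S-polynomial contributes no new basis element.
An S-polynomial is built so that the two leading terms cancel; whether anything survives reduction is exactly the Gröbner-basis criterion.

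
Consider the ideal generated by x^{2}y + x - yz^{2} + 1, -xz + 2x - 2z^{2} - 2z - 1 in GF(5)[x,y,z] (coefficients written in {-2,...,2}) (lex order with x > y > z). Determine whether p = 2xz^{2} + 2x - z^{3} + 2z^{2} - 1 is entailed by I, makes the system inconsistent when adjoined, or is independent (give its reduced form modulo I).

2xz^{2} + 2x - z^{3} + 2z^{2} - 1 lies in I (it reduces to 0).

First compute the reduced Gröbner basis of I by Buchberger's algorithm.
f_1 = x^{2}y + x - yz^{2} + 1, LT = x^{2}y.
f_2 = -xz + 2x - 2z^{2} - 2z - 1, LT = xz.

S(f_1,f_2): lcm = x^{2}yz. S = 2x^{2}y - 2xyz^{2} - 2xyz - xy + xz - yz^{3} + z.
  leading term x^{2}y: subtract (2)·f_1 from 2x^{2}y - 2xyz^{2} - 2xyz - xy + xz - yz^{3} + z → -2xyz^{2} - 2xyz - xy + xz - 2x - yz^{3} + 2yz^{2} + z - 2
  leading term xyz^{2}: subtract (2yz)·f_2 from -2xyz^{2} - 2xyz - xy + xz - 2x - yz^{3} + 2yz^{2} + z - 2 → -xyz - xy + xz - 2x - 2yz^{3} + yz^{2} + 2yz + z - 2
  leading term xyz: subtract (y)·f_2 from -xyz - xy + xz - 2x - 2yz^{3} + yz^{2} + 2yz + z - 2 → 2xy + xz - 2x - 2yz^{3} - 2yz^{2} - yz + y + z - 2
  leading term xy: no divisor's leading term divides it; move 2xy to the remainder.
  leading term xz: subtract (-1)·f_2 from xz - 2x - 2yz^{3} - 2yz^{2} - yz + y + z - 2 → -2yz^{3} - 2yz^{2} - yz + y - 2z^{2} - z + 2
  leading term yz^{3}: no divisor's leading term divides it; move -2yz^{3} to the remainder.
  leading term yz^{2}: no divisor's leading term divides it; move -2yz^{2} to the remainder.
  leading term yz: no divisor's leading term divides it; move -yz to the remainder.
  leading term y: no divisor's leading term divides it; move y to the remainder.
  leading term z^{2}: no divisor's leading term divides it; move -2z^{2} to the remainder.
  leading term z: no divisor's leading term divides it; move -z to the remainder.
  leading term 1: no divisor's leading term divides it; move 2 to the remainder.
  remainder 2xy - 2yz^{3} - 2yz^{2} - yz + y - 2z^{2} - z + 2 ≠ 0; add h_3 = 2xy - 2yz^{3} - 2yz^{2} - yz + y - 2z^{2} - z + 2 to the basis.

S(f_1,h_3): lcm = x^{2}y. S = xyz^{3} + xyz^{2} - 2xyz + 2xy + xz^{2} - 2xz - yz^{2} + 1.
  leading term xyz^{3}: subtract (-yz^{2})·f_2 from xyz^{3} + xyz^{2} - 2xyz + 2xy + xz^{2} - 2xz - yz^{2} + 1 → -2xyz^{2} - 2xyz + 2xy + xz^{2} - 2xz - 2yz^{4} - 2yz^{3} - 2yz^{2} + 1
  leading term xyz^{2}: subtract (2yz)·f_2 from -2xyz^{2} - 2xyz + 2xy + xz^{2} - 2xz - 2yz^{4} - 2yz^{3} - 2yz^{2} + 1 → -xyz + 2xy + xz^{2} - 2xz - 2yz^{4} + 2yz^{3} + 2yz^{2} + 2yz + 1
  leading term xyz: subtract (y)·f_2 from -xyz + 2xy + xz^{2} - 2xz - 2yz^{4} + 2yz^{3} + 2yz^{2} + 2yz + 1 → xz^{2} - 2xz - 2yz^{4} + 2yz^{3} - yz^{2} - yz + y + 1
  leading term xz^{2}: subtract (-z)·f_2 from xz^{2} - 2xz - 2yz^{4} + 2yz^{3} - yz^{2} - yz + y + 1 → -2yz^{4} + 2yz^{3} - yz^{2} - yz + y - 2z^{3} - 2z^{2} - z + 1
  leading term yz^{4}: no divisor's leading term divides it; move -2yz^{4} to the remainder.
  leading term yz^{3}: no divisor's leading term divides it; move 2yz^{3} to the remainder.
  leading term yz^{2}: no divisor's leading term divides it; move -yz^{2} to the remainder.
  leading term yz: no divisor's leading term divides it; move -yz to the remainder.
  leading term y: no divisor's leading term divides it; move y to the remainder.
  leading term z^{3}: no divisor's leading term divides it; move -2z^{3} to the remainder.
  leading term z^{2}: no divisor's leading term divides it; move -2z^{2} to the remainder.
  leading term z: no divisor's leading term divides it; move -z to the remainder.
  leading term 1: no divisor's leading term divides it; move 1 to the remainder.
  remainder -2yz^{4} + 2yz^{3} - yz^{2} - yz + y - 2z^{3} - 2z^{2} - z + 1 ≠ 0; add h_4 = -2yz^{4} + 2yz^{3} - yz^{2} - yz + y - 2z^{3} - 2z^{2} - z + 1 to the basis.

The other S-polynomials (S(f_2,h_3), S(f_1,h_4), S(f_2,h_4), S(h_3,h_4)) all reduce to 0 modulo the current basis, so we have a Gröbner basis.
Inter-reduce: drop elements whose leading term is divisible by another's, tail-reduce, and make monic.
Reduced Gröbner basis: {xy - yz^{3} - yz^{2} + 2yz - 2y - z^{2} + 2z + 1, xz - 2x + 2z^{2} + 2z + 1, yz^{4} - yz^{3} - 2yz^{2} - 2yz + 2y + z^{3} + z^{2} - 2z + 2}.
Label its elements g_1 = xy - yz^{3} - yz^{2} + 2yz - 2y - z^{2} + 2z + 1, g_2 = xz - 2x + 2z^{2} + 2z + 1, g_3 = yz^{4} - yz^{3} - 2yz^{2} - 2yz + 2y + z^{3} + z^{2} - 2z + 2.

Reduce p = 2xz^{2} + 2x - z^{3} + 2z^{2} - 1 modulo G:
  leading term xz^{2}: subtract (2z)·g_2 from 2xz^{2} + 2x - z^{3} + 2z^{2} - 1 → -xz + 2x - 2z^{2} - 2z - 1
  leading term xz: subtract (-1)·g_2 from -xz + 2x - 2z^{2} - 2z - 1 → 0
  normal form = 0.
Since the normal form is 0, p ∈ I.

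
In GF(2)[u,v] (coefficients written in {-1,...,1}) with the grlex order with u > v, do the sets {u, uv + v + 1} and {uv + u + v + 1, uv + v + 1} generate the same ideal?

For a fixed monomial order, each ideal has a unique reduced Gröbner basis; comparing bases decides equality.
Buchberger on the first generating set:
f_1 = u, LT = u.
f_2 = uv + v + 1, LT = uv.

S(f_1,f_2): lcm = uv. S = v + 1.
  leading term v: no divisor's leading term divides it; move v to the remainder.
  leading term 1: no divisor's leading term divides it; move 1 to the remainder.
  remainder v + 1 ≠ 0; add g_3 = v + 1 to the basis.

S(f_1,g_3): leading monomials are coprime, so the S-polynomial reduces to 0 (Buchberger's first criterion).
S(f_2,g_3): lcm = uv. S = u + v + 1.
  leading term u: subtract (1)·f_1 from u + v + 1 → v + 1
  leading term v: subtract (1)·g_3 from v + 1 → 0
  remainder 0.

Every S-polynomial of the final basis reduces to 0, so we have a Gröbner basis.
Inter-reduce: drop elements whose leading term is divisible by another's, tail-reduce, and make monic.
Reduced Gröbner basis: {u, v + 1}.

Buchberger on the second generating set:
h_1 = uv + u + v + 1, LT = uv.
h_2 = uv + v + 1, LT = uv.

S(h_1,h_2): lcm = uv. S = u.
  leading term u: no divisor's leading term divides it; move u to the remainder.
  remainder u ≠ 0; add k_3 = u to the basis.

S(h_1,k_3): lcm = uv. S = u + v + 1.
  leading term u: subtract (1)·k_3 from u + v + 1 → v + 1
  leading term v: no divisor's leading term divides it; move v to the remainder.
  leading term 1: no divisor's leading term divides it; move 1 to the remainder.
  remainder v + 1 ≠ 0; add k_4 = v + 1 to the basis.

S(h_2,k_3): lcm = uv. S = v + 1.
  leading term v: subtract (1)·k_4 from v + 1 → 0
  remainder 0.

S(h_1,k_4): lcm = uv. S = v + 1.
  leading term v: subtract (1)·k_4 from v + 1 → 0
  remainder 0.

S(h_2,k_4): lcm = uv. S = u + v + 1.
  leading term u: subtract (1)·k_3 from u + v + 1 → v + 1
  leading term v: subtract (1)·k_4 from v + 1 → 0
  remainder 0.

S(k_3,k_4): leading monomials are coprime, so the S-polynomial reduces to 0 (Buchberger's first criterion).
Every S-polynomial of the final basis reduces to 0, so we have a Gröbner basis.
Inter-reduce: drop elements whose leading term is divisible by another's, tail-reduce, and make monic.
Reduced Gröbner basis: {u, v + 1}.

Same reduced basis, so the two generating sets span the same ideal.
The choice of monomial ordering does not affect the verdict — as long as both bases are computed under the same ordering, their equality decides ideal equality.

Yes, the ideals are equal.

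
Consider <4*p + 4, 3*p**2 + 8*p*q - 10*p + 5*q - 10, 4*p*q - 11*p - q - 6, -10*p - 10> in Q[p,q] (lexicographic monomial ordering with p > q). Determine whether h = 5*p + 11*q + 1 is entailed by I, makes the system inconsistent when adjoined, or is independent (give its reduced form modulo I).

Adjoining 5*p + 11*q + 1 makes the ideal the whole ring: the system is inconsistent.

First compute the reduced Gröbner basis of I by Buchberger's algorithm.
f_1 = 4*p + 4, LT = p.
f_2 = 3*p**2 + 8*p*q - 10*p + 5*q - 10, LT = p**2.
f_3 = 4*p*q - 11*p - q - 6, LT = p*q.
f_4 = -10*p - 10, LT = p.

S(f_1,f_2): lcm = p**2. S = -8/3*p*q + 13/3*p - 5/3*q + 10/3.
  leading term p*q: subtract (-2/3*q)·f_1 from -8/3*p*q + 13/3*p - 5/3*q + 10/3 → 13/3*p + q + 10/3
  leading term p: subtract (13/12)·f_1 from 13/3*p + q + 10/3 → q - 1
  leading term q: no divisor's leading term divides it; move q to the remainder.
  leading term 1: no divisor's leading term divides it; move -1 to the remainder.
  remainder q - 1 ≠ 0; add k_5 = q - 1 to the basis.

The other S-polynomials (S(f_1,f_3), S(f_1,f_4), S(f_2,f_3), S(f_2,f_4), S(f_3,f_4), S(f_1,k_5), S(f_2,k_5), S(f_3,k_5), S(f_4,k_5)) all reduce to 0 modulo the current basis, so we have a Gröbner basis.
Inter-reduce: drop elements whose leading term is divisible by another's, tail-reduce, and make monic.
Reduced Gröbner basis: {p + 1, q - 1}.
Label its elements g_1 = p + 1, g_2 = q - 1.

Reduce h = 5*p + 11*q + 1 modulo G:
  leading term p: subtract (5)·g_1 from 5*p + 11*q + 1 → 11*q - 4
  leading term q: subtract (11)·g_2 from 11*q - 4 → 7
  leading term 1: no divisor's leading term divides it; move 7 to the remainder.
  normal form = 7.
The normal form is nonzero, so h ∉ I. Since h minus its normal form lies in I, I + (h) = I + (r) where r = 7; decide whether this ideal is the whole ring.
Here r = 7 is a nonzero constant, hence a unit: 1 ∈ I + (h), the Gröbner basis of I + (h) is {1}, and the enlarged system has no common solution — adjoining h is inconsistent.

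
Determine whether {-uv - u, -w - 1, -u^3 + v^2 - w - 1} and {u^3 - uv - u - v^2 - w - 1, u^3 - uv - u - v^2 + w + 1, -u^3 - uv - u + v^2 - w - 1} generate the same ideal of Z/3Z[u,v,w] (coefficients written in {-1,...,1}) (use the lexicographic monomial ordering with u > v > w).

Yes, the ideals are equal.

For a fixed monomial order, each ideal has a unique reduced Gröbner basis; comparing bases decides equality.
Buchberger on the first generating set:
f_1 = -uv - u, LT = uv.
f_2 = -w - 1, LT = w.
f_3 = -u^3 + v^2 - w - 1, LT = u^3.

S(f_1,f_3): lcm = u^3v. S = u^3 + v^3 - vw - v.
  leading term u^3: subtract (-1)·f_3 from u^3 + v^3 - vw - v → v^3 + v^2 - vw - v - w - 1
  leading term v^3: no divisor's leading term divides it; move v^3 to the remainder.
  leading term v^2: no divisor's leading term divides it; move v^2 to the remainder.
  leading term vw: subtract (v)·f_2 from -vw - v - w - 1 → -w - 1
  leading term w: subtract (1)·f_2 from -w - 1 → 0
  remainder v^3 + v^2 ≠ 0; add g_4 = v^3 + v^2 to the basis.

The other S-polynomials (S(f_1,f_2), S(f_2,f_3), S(f_1,g_4), S(f_2,g_4), S(f_3,g_4)) all reduce to 0 modulo the current basis, so we have a Gröbner basis.
Inter-reduce: drop elements whose leading term is divisible by another's, tail-reduce, and make monic.
Reduced Gröbner basis: {u^3 - v^2, uv + u, v^3 + v^2, w + 1}.

Buchberger on the second generating set:
h_1 = u^3 - uv - u - v^2 - w - 1, LT = u^3.
h_2 = u^3 - uv - u - v^2 + w + 1, LT = u^3.
h_3 = -u^3 - uv - u + v^2 - w - 1, LT = u^3.

S(h_1,h_2): lcm = u^3. S = w + 1.
  leading term w: no divisor's leading term divides it; move w to the remainder.
  leading term 1: no divisor's leading term divides it; move 1 to the remainder.
  remainder w + 1 ≠ 0; add k_4 = w + 1 to the basis.

S(h_1,h_3): lcm = u^3. S = uv + u + w + 1.
  leading term uv: no divisor's leading term divides it; move uv to the remainder.
  leading term u: no divisor's leading term divides it; move u to the remainder.
  leading term w: subtract (1)·k_4 from w + 1 → 0
  remainder uv + u ≠ 0; add k_5 = uv + u to the basis.

S(h_1,k_5): lcm = u^3v. S = -u^3 - uv^2 - uv - v^3 - vw - v.
  leading term u^3: subtract (-1)·h_1 from -u^3 - uv^2 - uv - v^3 - vw - v → -uv^2 + uv - u - v^3 - v^2 - vw - v - w - 1
  leading term uv^2: subtract (-v)·k_5 from -uv^2 + uv - u - v^3 - v^2 - vw - v - w - 1 → -uv - u - v^3 - v^2 - vw - v - w - 1
  leading term uv: subtract (-1)·k_5 from -uv - u - v^3 - v^2 - vw - v - w - 1 → -v^3 - v^2 - vw - v - w - 1
  leading term v^3: no divisor's leading term divides it; move -v^3 to the remainder.
  leading term v^2: no divisor's leading term divides it; move -v^2 to the remainder.
  leading term vw: subtract (-v)·k_4 from -vw - v - w - 1 → -w - 1
  leading term w: subtract (-1)·k_4 from -w - 1 → 0
  remainder -v^3 - v^2 ≠ 0; add k_6 = -v^3 - v^2 to the basis.

The other S-polynomials (S(h_2,h_3), S(h_1,k_4), S(h_2,k_4), S(h_3,k_4), S(h_2,k_5), S(h_3,k_5), S(k_4,k_5), S(h_1,k_6), S(h_2,k_6), S(h_3,k_6), S(k_4,k_6), S(k_5,k_6)) all reduce to 0 modulo the current basis, so we have a Gröbner basis.
Inter-reduce: drop elements whose leading term is divisible by another's, tail-reduce, and make monic.
Reduced Gröbner basis: {u^3 - v^2, uv + u, v^3 + v^2, w + 1}.

The two bases agree; hence the ideals are identical.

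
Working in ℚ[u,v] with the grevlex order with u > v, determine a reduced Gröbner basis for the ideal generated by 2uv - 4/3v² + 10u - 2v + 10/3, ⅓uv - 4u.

f_1 = 2uv - 4/3v² + 10u - 2v + 10/3, LT = uv.
f_2 = ⅓uv - 4u, LT = uv.

S(f_1,f_2): lcm = uv. S = -⅔v² + 17u - v + 5/3.
  reduce S modulo (f_1, f_2):
  remainder -⅔v² + 17u - v + 5/3 ≠ 0; add g_3 = -⅔v² + 17u - v + 5/3 to the basis.

S(f_1,g_3): lcm = uv². S = -⅔v³ + 51/2u² + 7/2uv - v² + 5/2u + 5/3v.
  reduce S modulo (f_1, f_2, g_3):
  remainder 51/2u² - 319/2u ≠ 0; add g_4 = 51/2u² - 319/2u to the basis.

The other S-polynomials (S(f_2,g_3), S(f_1,g_4), S(f_2,g_4), S(g_3,g_4)) all reduce to 0 modulo the current basis, so we have a Gröbner basis.
Inter-reduce: drop elements whose leading term is divisible by another's, tail-reduce, and make monic.

G = {u² - 319/51u, uv - 12u, v² - 51/2u + 3/2v - 5/2}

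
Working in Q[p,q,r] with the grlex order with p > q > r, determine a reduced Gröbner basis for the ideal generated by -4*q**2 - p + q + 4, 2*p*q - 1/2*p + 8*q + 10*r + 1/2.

G = {p**2 - 20*q*r - 5*q - 16, p*q - 1/4*p + 4*q + 5*r + 1/4, q**2 + 1/4*p - 1/4*q - 1}

f_1 = -4*q**2 - p + q + 4, LT = q**2.
f_2 = 2*p*q - 1/2*p + 8*q + 10*r + 1/2, LT = p*q.

S(f_1,f_2): lcm = p*q**2. S = 1/4*p**2 - 4*q**2 - 5*q*r - p - 1/4*q.
  reduce S modulo (f_1, f_2):
  remainder 1/4*p**2 - 5*q*r - 5/4*q - 4 ≠ 0; add g_3 = 1/4*p**2 - 5*q*r - 5/4*q - 4 to the basis.

The other S-polynomials (S(f_1,g_3), S(f_2,g_3)) all reduce to 0 modulo the current basis, so we have a Gröbner basis.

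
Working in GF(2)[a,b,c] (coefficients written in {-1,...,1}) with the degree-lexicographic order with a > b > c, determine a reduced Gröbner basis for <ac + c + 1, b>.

The reduced Gröbner basis is the canonical form of the ideal for this ordering.

f_1 = ac + c + 1, LT = ac.
f_2 = b, LT = b.

The S-polynomials (S(f_1,f_2)) all reduce to 0 modulo the current basis, so we have a Gröbner basis.

G = {ac + c + 1, b}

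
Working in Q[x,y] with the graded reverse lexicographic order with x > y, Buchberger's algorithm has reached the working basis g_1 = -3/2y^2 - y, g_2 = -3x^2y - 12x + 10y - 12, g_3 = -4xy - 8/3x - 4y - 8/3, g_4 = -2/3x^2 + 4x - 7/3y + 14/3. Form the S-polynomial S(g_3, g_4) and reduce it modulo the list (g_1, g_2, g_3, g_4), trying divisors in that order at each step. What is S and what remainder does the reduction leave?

lcm(LM(g_3), LM(g_4)) = x^2y.
S = (lcm/LT(g_3))·g_3 − (lcm/LT(g_4))·g_4 = 2/3x^2 + 7xy - 7/2y^2 + 2/3x + 7y.
Reduce S modulo (g_1, g_2, g_3, g_4) in that order:
  leading term x^2: subtract (-1)·g_4 from 2/3x^2 + 7xy - 7/2y^2 + 2/3x + 7y → 7xy - 7/2y^2 + 14/3x + 14/3y + 14/3
  leading term xy: subtract (-7/4)·g_3 from 7xy - 7/2y^2 + 14/3x + 14/3y + 14/3 → -7/2y^2 - 7/3y
  leading term y^2: subtract (7/3)·g_1 from -7/2y^2 - 7/3y → 0
The remainder is 0, so this S-polynomial contributes no new basis element.

S(g_3, g_4) = 2/3x^2 + 7xy - 7/2y^2 + 2/3x + 7y; remainder on division = 0.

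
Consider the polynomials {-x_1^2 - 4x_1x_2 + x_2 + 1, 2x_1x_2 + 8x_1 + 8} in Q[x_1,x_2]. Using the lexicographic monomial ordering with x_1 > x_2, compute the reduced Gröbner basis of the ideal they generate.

f_1 = -x_1^2 - 4x_1x_2 + x_2 + 1, LT = x_1^2.
f_2 = 2x_1x_2 + 8x_1 + 8, LT = x_1x_2.

S(f_1,f_2): lcm = x_1^2x_2. S = -4x_1^2 + 4x_1x_2^2 - 4x_1 - x_2^2 - x_2.
  leading term x_1^2: subtract (4)·f_1 from -4x_1^2 + 4x_1x_2^2 - 4x_1 - x_2^2 - x_2 → 4x_1x_2^2 + 16x_1x_2 - 4x_1 - x_2^2 - 5x_2 - 4
  leading term x_1x_2^2: subtract (2x_2)·f_2 from 4x_1x_2^2 + 16x_1x_2 - 4x_1 - x_2^2 - 5x_2 - 4 → -4x_1 - x_2^2 - 21x_2 - 4
  leading term x_1: no divisor's leading term divides it; move -4x_1 to the remainder.
  leading term x_2^2: no divisor's leading term divides it; move -x_2^2 to the remainder.
  leading term x_2: no divisor's leading term divides it; move -21x_2 to the remainder.
  leading term 1: no divisor's leading term divides it; move -4 to the remainder.
  remainder -4x_1 - x_2^2 - 21x_2 - 4 ≠ 0; add g_3 = -4x_1 - x_2^2 - 21x_2 - 4 to the basis.

S(f_1,g_3): lcm = x_1^2. S = -1/4x_1x_2^2 - 5/4x_1x_2 - x_1 - x_2 - 1.
  leading term x_1x_2^2: subtract (-1/8x_2)·f_2 from -1/4x_1x_2^2 - 5/4x_1x_2 - x_1 - x_2 - 1 → -1/4x_1x_2 - x_1 - 1
  leading term x_1x_2: subtract (-1/8)·f_2 from -1/4x_1x_2 - x_1 - 1 → 0
  remainder 0.

S(f_2,g_3): lcm = x_1x_2. S = 4x_1 - 1/4x_2^3 - 21/4x_2^2 - x_2 + 4.
  leading term x_1: subtract (-1)·g_3 from 4x_1 - 1/4x_2^3 - 21/4x_2^2 - x_2 + 4 → -1/4x_2^3 - 25/4x_2^2 - 22x_2
  leading term x_2^3: no divisor's leading term divides it; move -1/4x_2^3 to the remainder.
  leading term x_2^2: no divisor's leading term divides it; move -25/4x_2^2 to the remainder.
  leading term x_2: no divisor's leading term divides it; move -22x_2 to the remainder.
  remainder -1/4x_2^3 - 25/4x_2^2 - 22x_2 ≠ 0; add g_4 = -1/4x_2^3 - 25/4x_2^2 - 22x_2 to the basis.

S(f_1,g_4): leading monomials are coprime, so the S-polynomial reduces to 0 (Buchberger's first criterion).
S(f_2,g_4): lcm = x_1x_2^3. S = -21x_1x_2^2 - 88x_1x_2 + 4x_2^2.
  leading term x_1x_2^2: subtract (-21/2x_2)·f_2 from -21x_1x_2^2 - 88x_1x_2 + 4x_2^2 → -4x_1x_2 + 4x_2^2 + 84x_2
  leading term x_1x_2: subtract (-2)·f_2 from -4x_1x_2 + 4x_2^2 + 84x_2 → 16x_1 + 4x_2^2 + 84x_2 + 16
  leading term x_1: subtract (-4)·g_3 from 16x_1 + 4x_2^2 + 84x_2 + 16 → 0
  remainder 0.

S(g_3,g_4): leading monomials are coprime, so the S-polynomial reduces to 0 (Buchberger's first criterion).
Every S-polynomial of the final basis reduces to 0, so we have a Gröbner basis.
Inter-reduce: drop elements whose leading term is divisible by another's, tail-reduce, and make monic.

G = {x_1 + 1/4x_2^2 + 21/4x_2 + 1, x_2^3 + 25x_2^2 + 88x_2}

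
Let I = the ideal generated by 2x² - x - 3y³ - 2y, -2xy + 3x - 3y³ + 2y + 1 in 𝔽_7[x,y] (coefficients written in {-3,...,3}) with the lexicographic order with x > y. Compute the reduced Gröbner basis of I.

The reduced Gröbner basis is the canonical form of the ideal for this ordering.

f_1 = 2x² - x - 3y³ - 2y, LT = x².
f_2 = -2xy + 3x - 3y³ + 2y + 1, LT = xy.

S(f_1,f_2): lcm = x²y. S = -2x² + 2xy³ - 3xy - 3x + 2y⁴ - y².
  reduce S modulo (f_1, f_2):
  remainder -3y⁵ + y⁴ + 2y³ + 3y² + y - 1 ≠ 0; add g_3 = -3y⁵ + y⁴ + 2y³ + 3y² + y - 1 to the basis.

The other S-polynomials (S(f_1,g_3), S(f_2,g_3)) all reduce to 0 modulo the current basis, so we have a Gröbner basis.

G = {x² + 3x + 2y³ - y, xy + 2x - 2y³ - y + 3, y⁵ + 2y⁴ - 3y³ - y² + 2y - 2}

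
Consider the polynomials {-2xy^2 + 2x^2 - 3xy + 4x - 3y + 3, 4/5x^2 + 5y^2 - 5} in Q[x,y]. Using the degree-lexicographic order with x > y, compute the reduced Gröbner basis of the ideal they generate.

This is the nonlinear analogue of row-reducing a linear system.

f_1 = -2xy^2 + 2x^2 - 3xy + 4x - 3y + 3, LT = xy^2.
f_2 = 4/5x^2 + 5y^2 - 5, LT = x^2.

S(f_1,f_2): lcm = x^2y^2. S = -25/4y^4 - x^3 + 3/2x^2y - 2x^2 + 3/2xy + 25/4y^2 - 3/2x.
  leading term y^4: no divisor's leading term divides it; move -25/4y^4 to the remainder.
  leading term x^3: subtract (-5/4x)·f_2 from -x^3 + 3/2x^2y - 2x^2 + 3/2xy + 25/4y^2 - 3/2x → 3/2x^2y + 25/4xy^2 - 2x^2 + 3/2xy + 25/4y^2 - 31/4x
  leading term x^2y: subtract (15/8y)·f_2 from 3/2x^2y + 25/4xy^2 - 2x^2 + 3/2xy + 25/4y^2 - 31/4x → 25/4xy^2 - 75/8y^3 - 2x^2 + 3/2xy + 25/4y^2 - 31/4x + 75/8y
  leading term xy^2: subtract (-25/8)·f_1 from 25/4xy^2 - 75/8y^3 - 2x^2 + 3/2xy + 25/4y^2 - 31/4x + 75/8y → -75/8y^3 + 17/4x^2 - 63/8xy + 25/4y^2 + 19/4x + 75/8
  leading term y^3: no divisor's leading term divides it; move -75/8y^3 to the remainder.
  leading term x^2: subtract (85/16)·f_2 from 17/4x^2 - 63/8xy + 25/4y^2 + 19/4x + 75/8 → -63/8xy - 325/16y^2 + 19/4x + 575/16
  leading term xy: no divisor's leading term divides it; move -63/8xy to the remainder.
  leading term y^2: no divisor's leading term divides it; move -325/16y^2 to the remainder.
  leading term x: no divisor's leading term divides it; move 19/4x to the remainder.
  leading term 1: no divisor's leading term divides it; move 575/16 to the remainder.
  remainder -25/4y^4 - 75/8y^3 - 63/8xy - 325/16y^2 + 19/4x + 575/16 ≠ 0; add g_3 = -25/4y^4 - 75/8y^3 - 63/8xy - 325/16y^2 + 19/4x + 575/16 to the basis.

The other S-polynomials (S(f_1,g_3), S(f_2,g_3)) all reduce to 0 modulo the current basis, so we have a Gröbner basis.

G = {y^4 + 3/2y^3 + 63/50xy + 13/4y^2 - 19/25x - 23/4, xy^2 + 3/2xy + 25/4y^2 - 2x + 3/2y - 31/4, x^2 + 25/4y^2 - 25/4}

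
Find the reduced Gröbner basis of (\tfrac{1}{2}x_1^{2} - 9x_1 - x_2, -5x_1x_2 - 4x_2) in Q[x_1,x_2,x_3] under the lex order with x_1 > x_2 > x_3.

G = {x_1^{2} - 18x_1 - 2x_2, x_1x_2 + \tfrac{4}{5}x_2, x_2^{2} - \tfrac{188}{25}x_2}

The reduced Gröbner basis is the canonical form of the ideal for this ordering.

f_1 = \tfrac{1}{2}x_1^{2} - 9x_1 - x_2, LT = x_1^{2}.
f_2 = -5x_1x_2 - 4x_2, LT = x_1x_2.

S(f_1,f_2): lcm = x_1^{2}x_2. S = -\tfrac{94}{5}x_1x_2 - 2x_2^{2}.
  reduce S modulo (f_1, f_2):
  remainder -2x_2^{2} + \tfrac{376}{25}x_2 ≠ 0; add g_3 = -2x_2^{2} + \tfrac{376}{25}x_2 to the basis.

The other S-polynomials (S(f_1,g_3), S(f_2,g_3)) all reduce to 0 modulo the current basis, so we have a Gröbner basis.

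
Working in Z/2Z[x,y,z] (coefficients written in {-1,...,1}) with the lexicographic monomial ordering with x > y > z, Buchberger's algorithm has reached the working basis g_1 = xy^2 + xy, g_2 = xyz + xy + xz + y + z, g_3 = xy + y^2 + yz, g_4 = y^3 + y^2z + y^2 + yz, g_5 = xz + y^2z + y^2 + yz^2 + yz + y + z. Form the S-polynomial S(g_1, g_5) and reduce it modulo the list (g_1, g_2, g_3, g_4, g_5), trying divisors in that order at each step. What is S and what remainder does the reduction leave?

S(g_1, g_5) = xyz + y^4z + y^4 + y^3z^2 + y^3z + y^3 + y^2z; remainder on division = 0.

lcm(LM(g_1), LM(g_5)) = xy^2z.
S = (lcm/LT(g_1))·g_1 − (lcm/LT(g_5))·g_5 = xyz + y^4z + y^4 + y^3z^2 + y^3z + y^3 + y^2z.
Reduce S modulo (g_1, g_2, g_3, g_4, g_5) in that order:
  leading term xyz: subtract (1)·g_2 from xyz + y^4z + y^4 + y^3z^2 + y^3z + y^3 + y^2z → xy + xz + y^4z + y^4 + y^3z^2 + y^3z + y^3 + y^2z + y + z
  leading term xy: subtract (1)·g_3 from xy + xz + y^4z + y^4 + y^3z^2 + y^3z + y^3 + y^2z + y + z → xz + y^4z + y^4 + y^3z^2 + y^3z + y^3 + y^2z + y^2 + yz + y + z
  leading term xz: subtract (1)·g_5 from xz + y^4z + y^4 + y^3z^2 + y^3z + y^3 + y^2z + y^2 + yz + y + z → y^4z + y^4 + y^3z^2 + y^3z + y^3 + yz^2
  leading term y^4z: subtract (yz)·g_4 from y^4z + y^4 + y^3z^2 + y^3z + y^3 + yz^2 → y^4 + y^3 + y^2z^2 + yz^2
  leading term y^4: subtract (y)·g_4 from y^4 + y^3 + y^2z^2 + yz^2 → y^3z + y^2z^2 + y^2z + yz^2
  leading term y^3z: subtract (z)·g_4 from y^3z + y^2z^2 + y^2z + yz^2 → 0
The remainder is 0, so this S-polynomial contributes no new basis element.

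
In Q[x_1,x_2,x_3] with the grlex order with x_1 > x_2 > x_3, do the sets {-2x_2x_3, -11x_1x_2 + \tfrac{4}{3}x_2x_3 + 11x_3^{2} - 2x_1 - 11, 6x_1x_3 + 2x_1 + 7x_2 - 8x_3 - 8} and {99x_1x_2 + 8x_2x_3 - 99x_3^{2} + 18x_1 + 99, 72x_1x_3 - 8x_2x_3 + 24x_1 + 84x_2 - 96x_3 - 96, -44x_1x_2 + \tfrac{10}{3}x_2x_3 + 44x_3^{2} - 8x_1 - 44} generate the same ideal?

Yes, the ideals are equal.

Two ideals are equal iff their reduced Gröbner bases coincide (the reduced basis is unique for a fixed ordering).
Buchberger on the first generating set:
f_1 = -2x_2x_3, LT = x_2x_3.
f_2 = -11x_1x_2 + \tfrac{4}{3}x_2x_3 + 11x_3^{2} - 2x_1 - 11, LT = x_1x_2.
f_3 = 6x_1x_3 + 2x_1 + 7x_2 - 8x_3 - 8, LT = x_1x_3.

S(f_1,f_2): lcm = x_1x_2x_3. S = \tfrac{4}{33}x_2x_3^{2} + x_3^{3} - \tfrac{2}{11}x_1x_3 - x_3.
  reduce S modulo (f_1, f_2, f_3):
  remainder x_3^{3} + \tfrac{2}{33}x_1 + \tfrac{7}{33}x_2 - \tfrac{41}{33}x_3 - \tfrac{8}{33} ≠ 0; add g_4 = x_3^{3} + \tfrac{2}{33}x_1 + \tfrac{7}{33}x_2 - \tfrac{41}{33}x_3 - \tfrac{8}{33} to the basis.

S(f_1,f_3): lcm = x_1x_2x_3. S = -\tfrac{1}{3}x_1x_2 - \tfrac{7}{6}x_2^{2} + \tfrac{4}{3}x_2x_3 + \tfrac{4}{3}x_2.
  reduce S modulo (f_1, f_2, f_3, g_4):
  remainder -\tfrac{7}{6}x_2^{2} - \tfrac{1}{3}x_3^{2} + \tfrac{2}{33}x_1 + \tfrac{4}{3}x_2 + \tfrac{1}{3} ≠ 0; add g_5 = -\tfrac{7}{6}x_2^{2} - \tfrac{1}{3}x_3^{2} + \tfrac{2}{33}x_1 + \tfrac{4}{3}x_2 + \tfrac{1}{3} to the basis.

S(f_3,g_4): lcm = x_1x_3^{3}. S = \tfrac{1}{3}x_1x_3^{2} + \tfrac{7}{6}x_2x_3^{2} - \tfrac{4}{3}x_3^{3} - \tfrac{2}{33}x_1^{2} - \tfrac{7}{33}x_1x_2 + \tfrac{41}{33}x_1x_3 - \tfrac{4}{3}x_3^{2} + \tfrac{8}{33}x_1.
  reduce S modulo (f_1, f_2, f_3, g_4, g_5):
  remainder -\tfrac{2}{33}x_1^{2} - \tfrac{109}{99}x_3^{2} - \tfrac{50}{3267}x_1 - \tfrac{28}{27}x_2 + \tfrac{8}{27}x_3 + \tfrac{415}{297} ≠ 0; add g_6 = -\tfrac{2}{33}x_1^{2} - \tfrac{109}{99}x_3^{2} - \tfrac{50}{3267}x_1 - \tfrac{28}{27}x_2 + \tfrac{8}{27}x_3 + \tfrac{415}{297} to the basis.

The other S-polynomials (S(f_2,f_3), S(f_1,g_4), S(f_2,g_4), S(f_1,g_5), S(f_2,g_5), S(f_3,g_5), S(g_4,g_5), S(f_1,g_6), S(f_2,g_6), S(f_3,g_6), S(g_4,g_6), S(g_5,g_6)) all reduce to 0 modulo the current basis, so we have a Gröbner basis.
Inter-reduce: drop elements whose leading term is divisible by another's, tail-reduce, and make monic.
Reduced Gröbner basis: {x_3^{3} + \tfrac{2}{33}x_1 + \tfrac{7}{33}x_2 - \tfrac{41}{33}x_3 - \tfrac{8}{33}, x_1^{2} + \tfrac{109}{6}x_3^{2} + \tfrac{25}{99}x_1 + \tfrac{154}{9}x_2 - \tfrac{44}{9}x_3 - \tfrac{415}{18}, x_1x_2 - x_3^{2} + \tfrac{2}{11}x_1 + 1, x_1x_3 + \tfrac{1}{3}x_1 + \tfrac{7}{6}x_2 - \tfrac{4}{3}x_3 - \tfrac{4}{3}, x_2^{2} + \tfrac{2}{7}x_3^{2} - \tfrac{4}{77}x_1 - \tfrac{8}{7}x_2 - \tfrac{2}{7}, x_2x_3}.

Buchberger on the second generating set:
h_1 = 99x_1x_2 + 8x_2x_3 - 99x_3^{2} + 18x_1 + 99, LT = x_1x_2.
h_2 = 72x_1x_3 - 8x_2x_3 + 24x_1 + 84x_2 - 96x_3 - 96, LT = x_1x_3.
h_3 = -44x_1x_2 + \tfrac{10}{3}x_2x_3 + 44x_3^{2} - 8x_1 - 44, LT = x_1x_2.

S(h_1,h_2): lcm = x_1x_2x_3. S = \tfrac{1}{9}x_2^{2}x_3 + \tfrac{8}{99}x_2x_3^{2} - x_3^{3} - \tfrac{1}{3}x_1x_2 + \tfrac{2}{11}x_1x_3 - \tfrac{7}{6}x_2^{2} + \tfrac{4}{3}x_2x_3 + \tfrac{4}{3}x_2 + x_3.
  reduce S modulo (h_1, h_2, h_3):
  remainder \tfrac{1}{9}x_2^{2}x_3 + \tfrac{8}{99}x_2x_3^{2} - x_3^{3} - \tfrac{7}{6}x_2^{2} + \tfrac{410}{297}x_2x_3 - \tfrac{1}{3}x_3^{2} + \tfrac{37}{33}x_2 + \tfrac{41}{33}x_3 + \tfrac{19}{33} ≠ 0; add k_4 = \tfrac{1}{9}x_2^{2}x_3 + \tfrac{8}{99}x_2x_3^{2} - x_3^{3} - \tfrac{7}{6}x_2^{2} + \tfrac{410}{297}x_2x_3 - \tfrac{1}{3}x_3^{2} + \tfrac{37}{33}x_2 + \tfrac{41}{33}x_3 + \tfrac{19}{33} to the basis.

S(h_1,h_3): lcm = x_1x_2. S = \tfrac{31}{198}x_2x_3.
  reduce S modulo (h_1, h_2, h_3, k_4):
  remainder \tfrac{31}{198}x_2x_3 ≠ 0; add k_5 = \tfrac{31}{198}x_2x_3 to the basis.

S(h_3,k_4): lcm = x_1x_2^{2}x_3. S = -\tfrac{8}{11}x_1x_2x_3^{2} + 9x_1x_3^{3} - \tfrac{5}{66}x_2^{2}x_3^{2} - x_2x_3^{3} + \tfrac{21}{2}x_1x_2^{2} - \tfrac{404}{33}x_1x_2x_3 + 3x_1x_3^{2} - \tfrac{111}{11}x_1x_2 - \tfrac{123}{11}x_1x_3 + x_2x_3 - \tfrac{57}{11}x_1.
  reduce S modulo (h_1, h_2, h_3, k_4, k_5):
  remainder -\tfrac{31}{22}x_3^{4} - \tfrac{2015}{132}x_3^{3} - \tfrac{1519}{88}x_2^{2} - \tfrac{4619}{1452}x_3^{2} + \tfrac{8029}{484}x_2 + \tfrac{27869}{1452}x_3 + \tfrac{4123}{484} ≠ 0; add k_6 = -\tfrac{31}{22}x_3^{4} - \tfrac{2015}{132}x_3^{3} - \tfrac{1519}{88}x_2^{2} - \tfrac{4619}{1452}x_3^{2} + \tfrac{8029}{484}x_2 + \tfrac{27869}{1452}x_3 + \tfrac{4123}{484} to the basis.

S(h_1,k_5): lcm = x_1x_2x_3. S = \tfrac{8}{99}x_2x_3^{2} - x_3^{3} + \tfrac{2}{11}x_1x_3 + x_3.
  reduce S modulo (h_1, h_2, h_3, k_4, k_5, k_6):
  remainder -x_3^{3} - \tfrac{2}{33}x_1 - \tfrac{7}{33}x_2 + \tfrac{41}{33}x_3 + \tfrac{8}{33} ≠ 0; add k_7 = -x_3^{3} - \tfrac{2}{33}x_1 - \tfrac{7}{33}x_2 + \tfrac{41}{33}x_3 + \tfrac{8}{33} to the basis.

S(k_4,k_5): lcm = x_2^{2}x_3. S = \tfrac{8}{11}x_2x_3^{2} - 9x_3^{3} - \tfrac{21}{2}x_2^{2} + \tfrac{410}{33}x_2x_3 - 3x_3^{2} + \tfrac{111}{11}x_2 + \tfrac{123}{11}x_3 + \tfrac{57}{11}.
  reduce S modulo (h_1, h_2, h_3, k_4, k_5, k_6, k_7):
  remainder -\tfrac{21}{2}x_2^{2} - 3x_3^{2} + \tfrac{6}{11}x_1 + 12x_2 + 3 ≠ 0; add k_8 = -\tfrac{21}{2}x_2^{2} - 3x_3^{2} + \tfrac{6}{11}x_1 + 12x_2 + 3 to the basis.

S(h_2,k_7): lcm = x_1x_3^{3}. S = -\tfrac{1}{9}x_2x_3^{3} + \tfrac{1}{3}x_1x_3^{2} + \tfrac{7}{6}x_2x_3^{2} - \tfrac{4}{3}x_3^{3} - \tfrac{2}{33}x_1^{2} - \tfrac{7}{33}x_1x_2 + \tfrac{41}{33}x_1x_3 - \tfrac{4}{3}x_3^{2} + \tfrac{8}{33}x_1.
  reduce S modulo (h_1, h_2, h_3, k_4, k_5, k_6, k_7, k_8):
  remainder -\tfrac{2}{33}x_1^{2} - \tfrac{109}{99}x_3^{2} - \tfrac{50}{3267}x_1 - \tfrac{28}{27}x_2 + \tfrac{8}{27}x_3 + \tfrac{415}{297} ≠ 0; add k_9 = -\tfrac{2}{33}x_1^{2} - \tfrac{109}{99}x_3^{2} - \tfrac{50}{3267}x_1 - \tfrac{28}{27}x_2 + \tfrac{8}{27}x_3 + \tfrac{415}{297} to the basis.

The other S-polynomials (S(h_2,h_3), S(h_1,k_4), S(h_2,k_4), S(h_2,k_5), S(h_3,k_5), S(h_1,k_6), S(h_2,k_6), S(h_3,k_6), S(k_4,k_6), S(k_5,k_6), S(h_1,k_7), S(h_3,k_7), S(k_4,k_7), S(k_5,k_7), S(k_6,k_7), S(h_1,k_8), S(h_2,k_8), S(h_3,k_8), S(k_4,k_8), S(k_5,k_8), S(k_6,k_8), S(k_7,k_8), S(h_1,k_9), S(h_2,k_9), S(h_3,k_9), S(k_4,k_9), S(k_5,k_9), S(k_6,k_9), S(k_7,k_9), S(k_8,k_9)) all reduce to 0 modulo the current basis, so we have a Gröbner basis.
Inter-reduce: drop elements whose leading term is divisible by another's, tail-reduce, and make monic.
Reduced Gröbner basis: {x_3^{3} + \tfrac{2}{33}x_1 + \tfrac{7}{33}x_2 - \tfrac{41}{33}x_3 - \tfrac{8}{33}, x_1^{2} + \tfrac{109}{6}x_3^{2} + \tfrac{25}{99}x_1 + \tfrac{154}{9}x_2 - \tfrac{44}{9}x_3 - \tfrac{415}{18}, x_1x_2 - x_3^{2} + \tfrac{2}{11}x_1 + 1, x_1x_3 + \tfrac{1}{3}x_1 + \tfrac{7}{6}x_2 - \tfrac{4}{3}x_3 - \tfrac{4}{3}, x_2^{2} + \tfrac{2}{7}x_3^{2} - \tfrac{4}{77}x_1 - \tfrac{8}{7}x_2 - \tfrac{2}{7}, x_2x_3}.

Same reduced basis, so the two generating sets span the same ideal.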